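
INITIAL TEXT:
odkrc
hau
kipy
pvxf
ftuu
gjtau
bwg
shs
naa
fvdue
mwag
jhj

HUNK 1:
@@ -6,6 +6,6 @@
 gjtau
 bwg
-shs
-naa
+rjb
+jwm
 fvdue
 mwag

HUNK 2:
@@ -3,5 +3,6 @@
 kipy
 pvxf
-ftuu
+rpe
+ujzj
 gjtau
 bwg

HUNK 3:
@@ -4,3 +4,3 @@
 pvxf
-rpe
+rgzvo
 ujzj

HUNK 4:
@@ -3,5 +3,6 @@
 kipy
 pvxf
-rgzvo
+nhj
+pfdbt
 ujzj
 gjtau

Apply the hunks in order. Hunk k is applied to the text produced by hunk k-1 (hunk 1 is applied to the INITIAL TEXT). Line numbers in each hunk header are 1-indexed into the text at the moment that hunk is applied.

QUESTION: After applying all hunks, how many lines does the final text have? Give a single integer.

Answer: 14

Derivation:
Hunk 1: at line 6 remove [shs,naa] add [rjb,jwm] -> 12 lines: odkrc hau kipy pvxf ftuu gjtau bwg rjb jwm fvdue mwag jhj
Hunk 2: at line 3 remove [ftuu] add [rpe,ujzj] -> 13 lines: odkrc hau kipy pvxf rpe ujzj gjtau bwg rjb jwm fvdue mwag jhj
Hunk 3: at line 4 remove [rpe] add [rgzvo] -> 13 lines: odkrc hau kipy pvxf rgzvo ujzj gjtau bwg rjb jwm fvdue mwag jhj
Hunk 4: at line 3 remove [rgzvo] add [nhj,pfdbt] -> 14 lines: odkrc hau kipy pvxf nhj pfdbt ujzj gjtau bwg rjb jwm fvdue mwag jhj
Final line count: 14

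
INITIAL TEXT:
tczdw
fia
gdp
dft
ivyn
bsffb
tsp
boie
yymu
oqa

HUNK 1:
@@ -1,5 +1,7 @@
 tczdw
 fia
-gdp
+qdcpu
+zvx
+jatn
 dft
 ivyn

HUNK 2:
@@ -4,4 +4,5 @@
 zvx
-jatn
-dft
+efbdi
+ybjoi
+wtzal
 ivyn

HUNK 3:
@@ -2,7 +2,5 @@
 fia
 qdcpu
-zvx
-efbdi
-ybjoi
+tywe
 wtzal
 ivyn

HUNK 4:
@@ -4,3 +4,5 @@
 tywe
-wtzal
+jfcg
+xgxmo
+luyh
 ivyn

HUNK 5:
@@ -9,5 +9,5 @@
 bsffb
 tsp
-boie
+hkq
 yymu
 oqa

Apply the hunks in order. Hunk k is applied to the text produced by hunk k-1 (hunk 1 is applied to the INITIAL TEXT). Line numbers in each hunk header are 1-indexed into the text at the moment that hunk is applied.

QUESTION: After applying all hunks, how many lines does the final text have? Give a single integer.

Hunk 1: at line 1 remove [gdp] add [qdcpu,zvx,jatn] -> 12 lines: tczdw fia qdcpu zvx jatn dft ivyn bsffb tsp boie yymu oqa
Hunk 2: at line 4 remove [jatn,dft] add [efbdi,ybjoi,wtzal] -> 13 lines: tczdw fia qdcpu zvx efbdi ybjoi wtzal ivyn bsffb tsp boie yymu oqa
Hunk 3: at line 2 remove [zvx,efbdi,ybjoi] add [tywe] -> 11 lines: tczdw fia qdcpu tywe wtzal ivyn bsffb tsp boie yymu oqa
Hunk 4: at line 4 remove [wtzal] add [jfcg,xgxmo,luyh] -> 13 lines: tczdw fia qdcpu tywe jfcg xgxmo luyh ivyn bsffb tsp boie yymu oqa
Hunk 5: at line 9 remove [boie] add [hkq] -> 13 lines: tczdw fia qdcpu tywe jfcg xgxmo luyh ivyn bsffb tsp hkq yymu oqa
Final line count: 13

Answer: 13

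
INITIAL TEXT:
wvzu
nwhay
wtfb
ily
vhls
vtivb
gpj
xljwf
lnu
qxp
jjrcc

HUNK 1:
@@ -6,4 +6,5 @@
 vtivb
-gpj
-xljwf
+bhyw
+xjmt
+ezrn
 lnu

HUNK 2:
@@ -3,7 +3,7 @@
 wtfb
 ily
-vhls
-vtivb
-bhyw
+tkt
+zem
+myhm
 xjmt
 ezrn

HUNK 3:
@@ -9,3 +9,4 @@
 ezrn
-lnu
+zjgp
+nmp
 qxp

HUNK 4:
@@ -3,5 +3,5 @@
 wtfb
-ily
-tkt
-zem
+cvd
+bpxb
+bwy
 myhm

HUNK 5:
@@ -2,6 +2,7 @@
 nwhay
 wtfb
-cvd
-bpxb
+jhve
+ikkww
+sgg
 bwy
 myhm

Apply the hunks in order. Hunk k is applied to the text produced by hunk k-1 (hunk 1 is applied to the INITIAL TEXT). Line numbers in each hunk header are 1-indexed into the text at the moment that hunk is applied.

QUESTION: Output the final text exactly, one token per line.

Answer: wvzu
nwhay
wtfb
jhve
ikkww
sgg
bwy
myhm
xjmt
ezrn
zjgp
nmp
qxp
jjrcc

Derivation:
Hunk 1: at line 6 remove [gpj,xljwf] add [bhyw,xjmt,ezrn] -> 12 lines: wvzu nwhay wtfb ily vhls vtivb bhyw xjmt ezrn lnu qxp jjrcc
Hunk 2: at line 3 remove [vhls,vtivb,bhyw] add [tkt,zem,myhm] -> 12 lines: wvzu nwhay wtfb ily tkt zem myhm xjmt ezrn lnu qxp jjrcc
Hunk 3: at line 9 remove [lnu] add [zjgp,nmp] -> 13 lines: wvzu nwhay wtfb ily tkt zem myhm xjmt ezrn zjgp nmp qxp jjrcc
Hunk 4: at line 3 remove [ily,tkt,zem] add [cvd,bpxb,bwy] -> 13 lines: wvzu nwhay wtfb cvd bpxb bwy myhm xjmt ezrn zjgp nmp qxp jjrcc
Hunk 5: at line 2 remove [cvd,bpxb] add [jhve,ikkww,sgg] -> 14 lines: wvzu nwhay wtfb jhve ikkww sgg bwy myhm xjmt ezrn zjgp nmp qxp jjrcc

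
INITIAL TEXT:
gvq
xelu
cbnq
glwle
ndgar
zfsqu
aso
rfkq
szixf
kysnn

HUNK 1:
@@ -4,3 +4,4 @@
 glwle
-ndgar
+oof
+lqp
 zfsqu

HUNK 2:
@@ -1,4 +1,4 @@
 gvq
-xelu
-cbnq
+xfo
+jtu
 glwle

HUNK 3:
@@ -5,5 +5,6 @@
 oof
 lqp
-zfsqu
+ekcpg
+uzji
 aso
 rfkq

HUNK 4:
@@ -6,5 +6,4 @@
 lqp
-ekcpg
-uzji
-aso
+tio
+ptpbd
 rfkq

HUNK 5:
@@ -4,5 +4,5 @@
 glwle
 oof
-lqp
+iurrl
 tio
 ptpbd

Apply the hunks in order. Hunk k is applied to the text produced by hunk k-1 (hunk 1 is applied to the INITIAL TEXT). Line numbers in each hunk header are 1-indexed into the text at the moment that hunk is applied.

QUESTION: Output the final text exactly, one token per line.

Answer: gvq
xfo
jtu
glwle
oof
iurrl
tio
ptpbd
rfkq
szixf
kysnn

Derivation:
Hunk 1: at line 4 remove [ndgar] add [oof,lqp] -> 11 lines: gvq xelu cbnq glwle oof lqp zfsqu aso rfkq szixf kysnn
Hunk 2: at line 1 remove [xelu,cbnq] add [xfo,jtu] -> 11 lines: gvq xfo jtu glwle oof lqp zfsqu aso rfkq szixf kysnn
Hunk 3: at line 5 remove [zfsqu] add [ekcpg,uzji] -> 12 lines: gvq xfo jtu glwle oof lqp ekcpg uzji aso rfkq szixf kysnn
Hunk 4: at line 6 remove [ekcpg,uzji,aso] add [tio,ptpbd] -> 11 lines: gvq xfo jtu glwle oof lqp tio ptpbd rfkq szixf kysnn
Hunk 5: at line 4 remove [lqp] add [iurrl] -> 11 lines: gvq xfo jtu glwle oof iurrl tio ptpbd rfkq szixf kysnn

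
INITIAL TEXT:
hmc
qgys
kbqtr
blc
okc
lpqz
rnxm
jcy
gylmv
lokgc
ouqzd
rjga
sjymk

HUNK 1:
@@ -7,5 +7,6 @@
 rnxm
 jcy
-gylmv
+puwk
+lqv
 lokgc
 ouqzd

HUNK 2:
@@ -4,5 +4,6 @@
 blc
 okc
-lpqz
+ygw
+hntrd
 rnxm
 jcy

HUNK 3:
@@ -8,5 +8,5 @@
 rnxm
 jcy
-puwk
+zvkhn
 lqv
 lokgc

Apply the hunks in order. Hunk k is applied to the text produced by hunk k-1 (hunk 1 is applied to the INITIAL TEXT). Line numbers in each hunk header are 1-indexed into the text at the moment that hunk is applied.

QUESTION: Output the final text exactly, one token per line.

Answer: hmc
qgys
kbqtr
blc
okc
ygw
hntrd
rnxm
jcy
zvkhn
lqv
lokgc
ouqzd
rjga
sjymk

Derivation:
Hunk 1: at line 7 remove [gylmv] add [puwk,lqv] -> 14 lines: hmc qgys kbqtr blc okc lpqz rnxm jcy puwk lqv lokgc ouqzd rjga sjymk
Hunk 2: at line 4 remove [lpqz] add [ygw,hntrd] -> 15 lines: hmc qgys kbqtr blc okc ygw hntrd rnxm jcy puwk lqv lokgc ouqzd rjga sjymk
Hunk 3: at line 8 remove [puwk] add [zvkhn] -> 15 lines: hmc qgys kbqtr blc okc ygw hntrd rnxm jcy zvkhn lqv lokgc ouqzd rjga sjymk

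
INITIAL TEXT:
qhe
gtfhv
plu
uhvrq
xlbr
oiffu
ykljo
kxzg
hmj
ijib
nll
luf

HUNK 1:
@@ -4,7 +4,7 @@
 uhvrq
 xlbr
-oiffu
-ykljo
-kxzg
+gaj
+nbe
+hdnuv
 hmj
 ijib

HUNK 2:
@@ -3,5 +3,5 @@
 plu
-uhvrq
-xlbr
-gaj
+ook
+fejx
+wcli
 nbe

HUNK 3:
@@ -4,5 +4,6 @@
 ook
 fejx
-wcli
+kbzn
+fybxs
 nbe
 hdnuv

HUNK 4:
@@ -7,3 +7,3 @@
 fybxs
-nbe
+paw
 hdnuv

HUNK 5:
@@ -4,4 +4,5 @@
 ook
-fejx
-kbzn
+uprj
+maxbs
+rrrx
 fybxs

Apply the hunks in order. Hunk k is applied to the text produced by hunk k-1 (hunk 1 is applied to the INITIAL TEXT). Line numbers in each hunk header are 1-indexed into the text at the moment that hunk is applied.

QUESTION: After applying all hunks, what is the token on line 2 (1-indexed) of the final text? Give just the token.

Answer: gtfhv

Derivation:
Hunk 1: at line 4 remove [oiffu,ykljo,kxzg] add [gaj,nbe,hdnuv] -> 12 lines: qhe gtfhv plu uhvrq xlbr gaj nbe hdnuv hmj ijib nll luf
Hunk 2: at line 3 remove [uhvrq,xlbr,gaj] add [ook,fejx,wcli] -> 12 lines: qhe gtfhv plu ook fejx wcli nbe hdnuv hmj ijib nll luf
Hunk 3: at line 4 remove [wcli] add [kbzn,fybxs] -> 13 lines: qhe gtfhv plu ook fejx kbzn fybxs nbe hdnuv hmj ijib nll luf
Hunk 4: at line 7 remove [nbe] add [paw] -> 13 lines: qhe gtfhv plu ook fejx kbzn fybxs paw hdnuv hmj ijib nll luf
Hunk 5: at line 4 remove [fejx,kbzn] add [uprj,maxbs,rrrx] -> 14 lines: qhe gtfhv plu ook uprj maxbs rrrx fybxs paw hdnuv hmj ijib nll luf
Final line 2: gtfhv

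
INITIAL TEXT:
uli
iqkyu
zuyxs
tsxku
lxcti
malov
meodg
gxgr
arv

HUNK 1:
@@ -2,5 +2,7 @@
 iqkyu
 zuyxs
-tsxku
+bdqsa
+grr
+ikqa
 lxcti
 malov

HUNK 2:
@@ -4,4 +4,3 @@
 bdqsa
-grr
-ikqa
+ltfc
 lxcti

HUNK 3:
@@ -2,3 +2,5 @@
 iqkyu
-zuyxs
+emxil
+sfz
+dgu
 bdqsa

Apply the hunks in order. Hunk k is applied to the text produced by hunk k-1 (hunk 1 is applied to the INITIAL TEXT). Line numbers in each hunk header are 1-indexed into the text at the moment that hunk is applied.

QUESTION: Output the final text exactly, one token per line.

Hunk 1: at line 2 remove [tsxku] add [bdqsa,grr,ikqa] -> 11 lines: uli iqkyu zuyxs bdqsa grr ikqa lxcti malov meodg gxgr arv
Hunk 2: at line 4 remove [grr,ikqa] add [ltfc] -> 10 lines: uli iqkyu zuyxs bdqsa ltfc lxcti malov meodg gxgr arv
Hunk 3: at line 2 remove [zuyxs] add [emxil,sfz,dgu] -> 12 lines: uli iqkyu emxil sfz dgu bdqsa ltfc lxcti malov meodg gxgr arv

Answer: uli
iqkyu
emxil
sfz
dgu
bdqsa
ltfc
lxcti
malov
meodg
gxgr
arv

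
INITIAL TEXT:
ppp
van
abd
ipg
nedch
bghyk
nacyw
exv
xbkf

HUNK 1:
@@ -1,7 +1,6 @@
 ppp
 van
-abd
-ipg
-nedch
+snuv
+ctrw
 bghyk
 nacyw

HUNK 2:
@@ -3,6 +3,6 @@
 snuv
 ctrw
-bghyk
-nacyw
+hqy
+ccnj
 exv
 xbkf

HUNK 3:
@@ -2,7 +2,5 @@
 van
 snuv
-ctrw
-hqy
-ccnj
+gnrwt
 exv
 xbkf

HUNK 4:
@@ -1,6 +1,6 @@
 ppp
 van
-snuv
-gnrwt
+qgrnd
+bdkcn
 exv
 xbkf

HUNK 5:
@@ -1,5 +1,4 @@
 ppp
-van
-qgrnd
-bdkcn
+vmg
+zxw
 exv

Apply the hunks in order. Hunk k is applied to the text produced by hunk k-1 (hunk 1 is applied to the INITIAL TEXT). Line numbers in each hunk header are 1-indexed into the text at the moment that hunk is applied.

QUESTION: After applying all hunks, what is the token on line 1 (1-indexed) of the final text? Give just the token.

Hunk 1: at line 1 remove [abd,ipg,nedch] add [snuv,ctrw] -> 8 lines: ppp van snuv ctrw bghyk nacyw exv xbkf
Hunk 2: at line 3 remove [bghyk,nacyw] add [hqy,ccnj] -> 8 lines: ppp van snuv ctrw hqy ccnj exv xbkf
Hunk 3: at line 2 remove [ctrw,hqy,ccnj] add [gnrwt] -> 6 lines: ppp van snuv gnrwt exv xbkf
Hunk 4: at line 1 remove [snuv,gnrwt] add [qgrnd,bdkcn] -> 6 lines: ppp van qgrnd bdkcn exv xbkf
Hunk 5: at line 1 remove [van,qgrnd,bdkcn] add [vmg,zxw] -> 5 lines: ppp vmg zxw exv xbkf
Final line 1: ppp

Answer: ppp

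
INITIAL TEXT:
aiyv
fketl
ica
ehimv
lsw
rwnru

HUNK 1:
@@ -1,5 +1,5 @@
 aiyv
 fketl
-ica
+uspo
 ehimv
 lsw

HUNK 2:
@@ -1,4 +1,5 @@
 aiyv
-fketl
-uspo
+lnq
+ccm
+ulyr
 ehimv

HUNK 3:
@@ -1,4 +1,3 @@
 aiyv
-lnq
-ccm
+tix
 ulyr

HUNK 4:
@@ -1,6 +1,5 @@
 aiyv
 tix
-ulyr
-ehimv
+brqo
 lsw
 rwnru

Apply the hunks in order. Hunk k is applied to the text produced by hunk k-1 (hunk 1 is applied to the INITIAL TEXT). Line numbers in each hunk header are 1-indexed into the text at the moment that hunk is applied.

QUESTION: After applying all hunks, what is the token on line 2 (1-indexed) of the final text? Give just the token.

Answer: tix

Derivation:
Hunk 1: at line 1 remove [ica] add [uspo] -> 6 lines: aiyv fketl uspo ehimv lsw rwnru
Hunk 2: at line 1 remove [fketl,uspo] add [lnq,ccm,ulyr] -> 7 lines: aiyv lnq ccm ulyr ehimv lsw rwnru
Hunk 3: at line 1 remove [lnq,ccm] add [tix] -> 6 lines: aiyv tix ulyr ehimv lsw rwnru
Hunk 4: at line 1 remove [ulyr,ehimv] add [brqo] -> 5 lines: aiyv tix brqo lsw rwnru
Final line 2: tix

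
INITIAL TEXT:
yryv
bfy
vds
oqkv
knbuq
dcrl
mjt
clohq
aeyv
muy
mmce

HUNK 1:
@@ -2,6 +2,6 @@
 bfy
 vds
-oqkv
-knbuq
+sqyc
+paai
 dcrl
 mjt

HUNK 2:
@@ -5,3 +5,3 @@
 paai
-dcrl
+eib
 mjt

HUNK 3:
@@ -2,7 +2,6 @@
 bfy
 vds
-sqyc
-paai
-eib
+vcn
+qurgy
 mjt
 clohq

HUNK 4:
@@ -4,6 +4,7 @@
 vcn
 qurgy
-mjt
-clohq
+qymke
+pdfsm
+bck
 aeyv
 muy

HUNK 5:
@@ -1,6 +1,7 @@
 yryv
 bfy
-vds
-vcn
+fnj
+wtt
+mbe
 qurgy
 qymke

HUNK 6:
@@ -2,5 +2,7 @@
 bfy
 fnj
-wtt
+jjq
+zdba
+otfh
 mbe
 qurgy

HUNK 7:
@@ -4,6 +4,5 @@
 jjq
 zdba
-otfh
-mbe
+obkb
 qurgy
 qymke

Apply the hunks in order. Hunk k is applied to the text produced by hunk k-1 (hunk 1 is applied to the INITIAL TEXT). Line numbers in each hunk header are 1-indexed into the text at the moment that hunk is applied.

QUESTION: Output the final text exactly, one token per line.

Answer: yryv
bfy
fnj
jjq
zdba
obkb
qurgy
qymke
pdfsm
bck
aeyv
muy
mmce

Derivation:
Hunk 1: at line 2 remove [oqkv,knbuq] add [sqyc,paai] -> 11 lines: yryv bfy vds sqyc paai dcrl mjt clohq aeyv muy mmce
Hunk 2: at line 5 remove [dcrl] add [eib] -> 11 lines: yryv bfy vds sqyc paai eib mjt clohq aeyv muy mmce
Hunk 3: at line 2 remove [sqyc,paai,eib] add [vcn,qurgy] -> 10 lines: yryv bfy vds vcn qurgy mjt clohq aeyv muy mmce
Hunk 4: at line 4 remove [mjt,clohq] add [qymke,pdfsm,bck] -> 11 lines: yryv bfy vds vcn qurgy qymke pdfsm bck aeyv muy mmce
Hunk 5: at line 1 remove [vds,vcn] add [fnj,wtt,mbe] -> 12 lines: yryv bfy fnj wtt mbe qurgy qymke pdfsm bck aeyv muy mmce
Hunk 6: at line 2 remove [wtt] add [jjq,zdba,otfh] -> 14 lines: yryv bfy fnj jjq zdba otfh mbe qurgy qymke pdfsm bck aeyv muy mmce
Hunk 7: at line 4 remove [otfh,mbe] add [obkb] -> 13 lines: yryv bfy fnj jjq zdba obkb qurgy qymke pdfsm bck aeyv muy mmce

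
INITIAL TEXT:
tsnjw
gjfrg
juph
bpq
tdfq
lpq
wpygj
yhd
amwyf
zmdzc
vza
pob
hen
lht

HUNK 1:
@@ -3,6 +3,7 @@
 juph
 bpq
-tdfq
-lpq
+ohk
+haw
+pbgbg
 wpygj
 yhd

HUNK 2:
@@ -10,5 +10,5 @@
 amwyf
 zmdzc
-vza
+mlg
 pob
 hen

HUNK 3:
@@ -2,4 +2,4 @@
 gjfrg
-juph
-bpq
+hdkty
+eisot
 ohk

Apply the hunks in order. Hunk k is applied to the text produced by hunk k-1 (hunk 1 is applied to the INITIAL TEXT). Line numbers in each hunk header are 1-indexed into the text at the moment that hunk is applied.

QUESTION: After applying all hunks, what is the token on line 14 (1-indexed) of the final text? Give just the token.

Hunk 1: at line 3 remove [tdfq,lpq] add [ohk,haw,pbgbg] -> 15 lines: tsnjw gjfrg juph bpq ohk haw pbgbg wpygj yhd amwyf zmdzc vza pob hen lht
Hunk 2: at line 10 remove [vza] add [mlg] -> 15 lines: tsnjw gjfrg juph bpq ohk haw pbgbg wpygj yhd amwyf zmdzc mlg pob hen lht
Hunk 3: at line 2 remove [juph,bpq] add [hdkty,eisot] -> 15 lines: tsnjw gjfrg hdkty eisot ohk haw pbgbg wpygj yhd amwyf zmdzc mlg pob hen lht
Final line 14: hen

Answer: hen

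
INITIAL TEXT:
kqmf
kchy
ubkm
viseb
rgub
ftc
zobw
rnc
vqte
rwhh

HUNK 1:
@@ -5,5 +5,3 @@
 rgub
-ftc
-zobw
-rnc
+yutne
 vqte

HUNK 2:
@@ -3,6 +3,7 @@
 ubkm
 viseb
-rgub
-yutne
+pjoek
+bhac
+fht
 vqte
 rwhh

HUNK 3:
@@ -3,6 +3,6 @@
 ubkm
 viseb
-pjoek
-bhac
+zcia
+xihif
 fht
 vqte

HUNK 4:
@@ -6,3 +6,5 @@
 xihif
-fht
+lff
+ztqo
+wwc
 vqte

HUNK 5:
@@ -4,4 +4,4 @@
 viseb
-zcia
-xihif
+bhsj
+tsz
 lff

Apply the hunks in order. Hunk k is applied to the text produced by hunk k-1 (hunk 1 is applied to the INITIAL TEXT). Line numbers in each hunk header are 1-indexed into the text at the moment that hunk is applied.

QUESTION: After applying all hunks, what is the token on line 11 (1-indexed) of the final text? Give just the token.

Answer: rwhh

Derivation:
Hunk 1: at line 5 remove [ftc,zobw,rnc] add [yutne] -> 8 lines: kqmf kchy ubkm viseb rgub yutne vqte rwhh
Hunk 2: at line 3 remove [rgub,yutne] add [pjoek,bhac,fht] -> 9 lines: kqmf kchy ubkm viseb pjoek bhac fht vqte rwhh
Hunk 3: at line 3 remove [pjoek,bhac] add [zcia,xihif] -> 9 lines: kqmf kchy ubkm viseb zcia xihif fht vqte rwhh
Hunk 4: at line 6 remove [fht] add [lff,ztqo,wwc] -> 11 lines: kqmf kchy ubkm viseb zcia xihif lff ztqo wwc vqte rwhh
Hunk 5: at line 4 remove [zcia,xihif] add [bhsj,tsz] -> 11 lines: kqmf kchy ubkm viseb bhsj tsz lff ztqo wwc vqte rwhh
Final line 11: rwhh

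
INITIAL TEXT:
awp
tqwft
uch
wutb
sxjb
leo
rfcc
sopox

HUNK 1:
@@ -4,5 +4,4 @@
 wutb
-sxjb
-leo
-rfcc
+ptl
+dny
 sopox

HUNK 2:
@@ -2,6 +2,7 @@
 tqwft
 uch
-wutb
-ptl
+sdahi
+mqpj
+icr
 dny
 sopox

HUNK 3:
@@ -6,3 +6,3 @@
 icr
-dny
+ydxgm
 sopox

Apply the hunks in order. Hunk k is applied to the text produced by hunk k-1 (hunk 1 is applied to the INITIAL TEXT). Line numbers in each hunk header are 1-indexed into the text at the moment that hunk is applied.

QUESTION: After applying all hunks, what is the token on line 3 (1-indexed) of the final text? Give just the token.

Answer: uch

Derivation:
Hunk 1: at line 4 remove [sxjb,leo,rfcc] add [ptl,dny] -> 7 lines: awp tqwft uch wutb ptl dny sopox
Hunk 2: at line 2 remove [wutb,ptl] add [sdahi,mqpj,icr] -> 8 lines: awp tqwft uch sdahi mqpj icr dny sopox
Hunk 3: at line 6 remove [dny] add [ydxgm] -> 8 lines: awp tqwft uch sdahi mqpj icr ydxgm sopox
Final line 3: uch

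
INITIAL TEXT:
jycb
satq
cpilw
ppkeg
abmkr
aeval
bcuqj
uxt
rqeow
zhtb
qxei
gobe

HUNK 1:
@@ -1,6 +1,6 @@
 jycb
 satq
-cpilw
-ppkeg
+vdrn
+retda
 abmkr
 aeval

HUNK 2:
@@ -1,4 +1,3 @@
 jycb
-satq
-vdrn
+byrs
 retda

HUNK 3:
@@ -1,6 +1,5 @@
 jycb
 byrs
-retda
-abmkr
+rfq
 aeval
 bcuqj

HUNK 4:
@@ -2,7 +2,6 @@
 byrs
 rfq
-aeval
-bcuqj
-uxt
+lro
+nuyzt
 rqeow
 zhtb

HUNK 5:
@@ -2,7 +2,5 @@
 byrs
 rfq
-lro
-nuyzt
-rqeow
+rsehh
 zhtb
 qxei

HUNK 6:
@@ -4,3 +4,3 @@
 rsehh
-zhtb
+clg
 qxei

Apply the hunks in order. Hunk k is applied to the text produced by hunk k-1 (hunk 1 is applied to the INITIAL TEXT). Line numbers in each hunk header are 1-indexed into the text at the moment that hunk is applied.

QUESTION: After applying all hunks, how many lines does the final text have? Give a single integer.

Hunk 1: at line 1 remove [cpilw,ppkeg] add [vdrn,retda] -> 12 lines: jycb satq vdrn retda abmkr aeval bcuqj uxt rqeow zhtb qxei gobe
Hunk 2: at line 1 remove [satq,vdrn] add [byrs] -> 11 lines: jycb byrs retda abmkr aeval bcuqj uxt rqeow zhtb qxei gobe
Hunk 3: at line 1 remove [retda,abmkr] add [rfq] -> 10 lines: jycb byrs rfq aeval bcuqj uxt rqeow zhtb qxei gobe
Hunk 4: at line 2 remove [aeval,bcuqj,uxt] add [lro,nuyzt] -> 9 lines: jycb byrs rfq lro nuyzt rqeow zhtb qxei gobe
Hunk 5: at line 2 remove [lro,nuyzt,rqeow] add [rsehh] -> 7 lines: jycb byrs rfq rsehh zhtb qxei gobe
Hunk 6: at line 4 remove [zhtb] add [clg] -> 7 lines: jycb byrs rfq rsehh clg qxei gobe
Final line count: 7

Answer: 7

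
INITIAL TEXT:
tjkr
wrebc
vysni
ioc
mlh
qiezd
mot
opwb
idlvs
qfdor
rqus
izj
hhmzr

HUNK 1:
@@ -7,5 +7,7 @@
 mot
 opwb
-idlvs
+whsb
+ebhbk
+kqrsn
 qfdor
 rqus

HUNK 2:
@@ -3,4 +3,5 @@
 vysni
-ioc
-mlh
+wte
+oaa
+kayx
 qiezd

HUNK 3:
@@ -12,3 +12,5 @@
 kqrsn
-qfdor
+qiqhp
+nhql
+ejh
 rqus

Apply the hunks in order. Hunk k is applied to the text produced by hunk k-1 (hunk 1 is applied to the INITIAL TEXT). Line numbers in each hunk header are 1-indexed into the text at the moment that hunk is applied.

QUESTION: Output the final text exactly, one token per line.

Answer: tjkr
wrebc
vysni
wte
oaa
kayx
qiezd
mot
opwb
whsb
ebhbk
kqrsn
qiqhp
nhql
ejh
rqus
izj
hhmzr

Derivation:
Hunk 1: at line 7 remove [idlvs] add [whsb,ebhbk,kqrsn] -> 15 lines: tjkr wrebc vysni ioc mlh qiezd mot opwb whsb ebhbk kqrsn qfdor rqus izj hhmzr
Hunk 2: at line 3 remove [ioc,mlh] add [wte,oaa,kayx] -> 16 lines: tjkr wrebc vysni wte oaa kayx qiezd mot opwb whsb ebhbk kqrsn qfdor rqus izj hhmzr
Hunk 3: at line 12 remove [qfdor] add [qiqhp,nhql,ejh] -> 18 lines: tjkr wrebc vysni wte oaa kayx qiezd mot opwb whsb ebhbk kqrsn qiqhp nhql ejh rqus izj hhmzr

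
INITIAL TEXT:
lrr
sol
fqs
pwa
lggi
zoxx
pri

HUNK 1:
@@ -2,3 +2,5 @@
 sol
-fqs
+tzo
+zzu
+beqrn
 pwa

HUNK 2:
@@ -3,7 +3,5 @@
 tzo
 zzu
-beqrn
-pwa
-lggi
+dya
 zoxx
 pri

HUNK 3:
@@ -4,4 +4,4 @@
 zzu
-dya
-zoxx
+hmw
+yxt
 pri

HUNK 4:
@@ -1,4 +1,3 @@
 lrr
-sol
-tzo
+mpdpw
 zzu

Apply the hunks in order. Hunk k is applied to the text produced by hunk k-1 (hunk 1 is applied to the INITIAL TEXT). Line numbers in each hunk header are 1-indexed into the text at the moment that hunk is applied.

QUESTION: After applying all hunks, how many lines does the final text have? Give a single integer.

Answer: 6

Derivation:
Hunk 1: at line 2 remove [fqs] add [tzo,zzu,beqrn] -> 9 lines: lrr sol tzo zzu beqrn pwa lggi zoxx pri
Hunk 2: at line 3 remove [beqrn,pwa,lggi] add [dya] -> 7 lines: lrr sol tzo zzu dya zoxx pri
Hunk 3: at line 4 remove [dya,zoxx] add [hmw,yxt] -> 7 lines: lrr sol tzo zzu hmw yxt pri
Hunk 4: at line 1 remove [sol,tzo] add [mpdpw] -> 6 lines: lrr mpdpw zzu hmw yxt pri
Final line count: 6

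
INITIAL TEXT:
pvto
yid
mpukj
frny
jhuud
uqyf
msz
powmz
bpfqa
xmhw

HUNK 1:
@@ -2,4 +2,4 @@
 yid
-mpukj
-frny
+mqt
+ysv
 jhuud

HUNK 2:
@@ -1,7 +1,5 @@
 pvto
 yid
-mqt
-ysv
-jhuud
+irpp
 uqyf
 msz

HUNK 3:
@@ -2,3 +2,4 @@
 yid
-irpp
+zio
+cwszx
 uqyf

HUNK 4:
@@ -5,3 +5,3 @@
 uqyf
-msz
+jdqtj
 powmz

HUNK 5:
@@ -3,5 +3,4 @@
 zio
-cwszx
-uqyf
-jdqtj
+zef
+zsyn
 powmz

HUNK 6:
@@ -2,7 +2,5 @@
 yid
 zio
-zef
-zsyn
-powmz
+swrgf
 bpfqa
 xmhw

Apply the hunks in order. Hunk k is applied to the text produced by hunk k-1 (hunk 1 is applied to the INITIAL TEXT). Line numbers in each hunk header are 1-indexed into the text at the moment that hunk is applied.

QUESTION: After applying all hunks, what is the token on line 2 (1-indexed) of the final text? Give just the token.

Answer: yid

Derivation:
Hunk 1: at line 2 remove [mpukj,frny] add [mqt,ysv] -> 10 lines: pvto yid mqt ysv jhuud uqyf msz powmz bpfqa xmhw
Hunk 2: at line 1 remove [mqt,ysv,jhuud] add [irpp] -> 8 lines: pvto yid irpp uqyf msz powmz bpfqa xmhw
Hunk 3: at line 2 remove [irpp] add [zio,cwszx] -> 9 lines: pvto yid zio cwszx uqyf msz powmz bpfqa xmhw
Hunk 4: at line 5 remove [msz] add [jdqtj] -> 9 lines: pvto yid zio cwszx uqyf jdqtj powmz bpfqa xmhw
Hunk 5: at line 3 remove [cwszx,uqyf,jdqtj] add [zef,zsyn] -> 8 lines: pvto yid zio zef zsyn powmz bpfqa xmhw
Hunk 6: at line 2 remove [zef,zsyn,powmz] add [swrgf] -> 6 lines: pvto yid zio swrgf bpfqa xmhw
Final line 2: yid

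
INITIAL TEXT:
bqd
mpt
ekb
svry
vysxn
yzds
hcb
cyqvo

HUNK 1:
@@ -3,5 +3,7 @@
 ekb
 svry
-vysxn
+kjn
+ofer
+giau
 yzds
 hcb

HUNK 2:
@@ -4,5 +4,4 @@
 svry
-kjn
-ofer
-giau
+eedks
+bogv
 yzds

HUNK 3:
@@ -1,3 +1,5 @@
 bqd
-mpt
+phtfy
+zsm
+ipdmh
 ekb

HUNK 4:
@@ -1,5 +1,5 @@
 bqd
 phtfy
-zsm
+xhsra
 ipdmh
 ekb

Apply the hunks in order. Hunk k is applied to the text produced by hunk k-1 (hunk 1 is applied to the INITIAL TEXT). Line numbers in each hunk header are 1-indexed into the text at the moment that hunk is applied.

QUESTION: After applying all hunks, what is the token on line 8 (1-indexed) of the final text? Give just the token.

Answer: bogv

Derivation:
Hunk 1: at line 3 remove [vysxn] add [kjn,ofer,giau] -> 10 lines: bqd mpt ekb svry kjn ofer giau yzds hcb cyqvo
Hunk 2: at line 4 remove [kjn,ofer,giau] add [eedks,bogv] -> 9 lines: bqd mpt ekb svry eedks bogv yzds hcb cyqvo
Hunk 3: at line 1 remove [mpt] add [phtfy,zsm,ipdmh] -> 11 lines: bqd phtfy zsm ipdmh ekb svry eedks bogv yzds hcb cyqvo
Hunk 4: at line 1 remove [zsm] add [xhsra] -> 11 lines: bqd phtfy xhsra ipdmh ekb svry eedks bogv yzds hcb cyqvo
Final line 8: bogv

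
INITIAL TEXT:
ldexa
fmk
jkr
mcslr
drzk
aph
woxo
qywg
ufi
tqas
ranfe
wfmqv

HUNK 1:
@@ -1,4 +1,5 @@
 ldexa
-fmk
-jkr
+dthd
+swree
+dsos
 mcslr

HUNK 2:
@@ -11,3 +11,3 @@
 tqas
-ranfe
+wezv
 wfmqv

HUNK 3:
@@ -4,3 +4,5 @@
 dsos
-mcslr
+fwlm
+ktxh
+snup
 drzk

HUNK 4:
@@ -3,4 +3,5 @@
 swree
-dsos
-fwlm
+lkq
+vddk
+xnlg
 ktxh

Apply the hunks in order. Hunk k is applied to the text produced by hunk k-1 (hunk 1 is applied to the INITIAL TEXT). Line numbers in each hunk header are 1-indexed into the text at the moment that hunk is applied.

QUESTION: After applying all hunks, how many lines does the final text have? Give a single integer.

Hunk 1: at line 1 remove [fmk,jkr] add [dthd,swree,dsos] -> 13 lines: ldexa dthd swree dsos mcslr drzk aph woxo qywg ufi tqas ranfe wfmqv
Hunk 2: at line 11 remove [ranfe] add [wezv] -> 13 lines: ldexa dthd swree dsos mcslr drzk aph woxo qywg ufi tqas wezv wfmqv
Hunk 3: at line 4 remove [mcslr] add [fwlm,ktxh,snup] -> 15 lines: ldexa dthd swree dsos fwlm ktxh snup drzk aph woxo qywg ufi tqas wezv wfmqv
Hunk 4: at line 3 remove [dsos,fwlm] add [lkq,vddk,xnlg] -> 16 lines: ldexa dthd swree lkq vddk xnlg ktxh snup drzk aph woxo qywg ufi tqas wezv wfmqv
Final line count: 16

Answer: 16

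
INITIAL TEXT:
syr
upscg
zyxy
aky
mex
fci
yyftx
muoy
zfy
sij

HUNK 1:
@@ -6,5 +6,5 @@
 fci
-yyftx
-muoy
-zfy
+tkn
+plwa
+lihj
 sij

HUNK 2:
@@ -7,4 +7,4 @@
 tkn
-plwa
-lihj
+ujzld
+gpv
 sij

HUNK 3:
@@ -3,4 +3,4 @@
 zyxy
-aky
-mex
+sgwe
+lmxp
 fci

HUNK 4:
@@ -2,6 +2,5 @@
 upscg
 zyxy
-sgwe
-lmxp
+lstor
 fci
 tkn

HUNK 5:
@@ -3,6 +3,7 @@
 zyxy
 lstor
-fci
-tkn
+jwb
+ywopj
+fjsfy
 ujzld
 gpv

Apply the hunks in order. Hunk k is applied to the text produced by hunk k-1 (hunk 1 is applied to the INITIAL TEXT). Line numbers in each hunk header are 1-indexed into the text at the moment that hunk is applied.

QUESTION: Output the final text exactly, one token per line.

Hunk 1: at line 6 remove [yyftx,muoy,zfy] add [tkn,plwa,lihj] -> 10 lines: syr upscg zyxy aky mex fci tkn plwa lihj sij
Hunk 2: at line 7 remove [plwa,lihj] add [ujzld,gpv] -> 10 lines: syr upscg zyxy aky mex fci tkn ujzld gpv sij
Hunk 3: at line 3 remove [aky,mex] add [sgwe,lmxp] -> 10 lines: syr upscg zyxy sgwe lmxp fci tkn ujzld gpv sij
Hunk 4: at line 2 remove [sgwe,lmxp] add [lstor] -> 9 lines: syr upscg zyxy lstor fci tkn ujzld gpv sij
Hunk 5: at line 3 remove [fci,tkn] add [jwb,ywopj,fjsfy] -> 10 lines: syr upscg zyxy lstor jwb ywopj fjsfy ujzld gpv sij

Answer: syr
upscg
zyxy
lstor
jwb
ywopj
fjsfy
ujzld
gpv
sij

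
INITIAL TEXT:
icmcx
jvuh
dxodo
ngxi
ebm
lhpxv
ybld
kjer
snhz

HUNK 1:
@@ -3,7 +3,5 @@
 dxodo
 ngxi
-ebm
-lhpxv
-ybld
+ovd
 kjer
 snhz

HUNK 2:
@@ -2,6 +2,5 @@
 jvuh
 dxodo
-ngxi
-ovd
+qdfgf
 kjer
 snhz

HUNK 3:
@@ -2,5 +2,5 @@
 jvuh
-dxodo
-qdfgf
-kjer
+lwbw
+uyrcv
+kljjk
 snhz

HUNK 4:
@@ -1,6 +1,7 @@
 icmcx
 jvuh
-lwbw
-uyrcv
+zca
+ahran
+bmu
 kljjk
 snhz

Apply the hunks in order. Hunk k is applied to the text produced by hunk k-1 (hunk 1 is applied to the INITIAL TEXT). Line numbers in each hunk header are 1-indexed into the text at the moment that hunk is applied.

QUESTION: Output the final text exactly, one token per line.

Answer: icmcx
jvuh
zca
ahran
bmu
kljjk
snhz

Derivation:
Hunk 1: at line 3 remove [ebm,lhpxv,ybld] add [ovd] -> 7 lines: icmcx jvuh dxodo ngxi ovd kjer snhz
Hunk 2: at line 2 remove [ngxi,ovd] add [qdfgf] -> 6 lines: icmcx jvuh dxodo qdfgf kjer snhz
Hunk 3: at line 2 remove [dxodo,qdfgf,kjer] add [lwbw,uyrcv,kljjk] -> 6 lines: icmcx jvuh lwbw uyrcv kljjk snhz
Hunk 4: at line 1 remove [lwbw,uyrcv] add [zca,ahran,bmu] -> 7 lines: icmcx jvuh zca ahran bmu kljjk snhz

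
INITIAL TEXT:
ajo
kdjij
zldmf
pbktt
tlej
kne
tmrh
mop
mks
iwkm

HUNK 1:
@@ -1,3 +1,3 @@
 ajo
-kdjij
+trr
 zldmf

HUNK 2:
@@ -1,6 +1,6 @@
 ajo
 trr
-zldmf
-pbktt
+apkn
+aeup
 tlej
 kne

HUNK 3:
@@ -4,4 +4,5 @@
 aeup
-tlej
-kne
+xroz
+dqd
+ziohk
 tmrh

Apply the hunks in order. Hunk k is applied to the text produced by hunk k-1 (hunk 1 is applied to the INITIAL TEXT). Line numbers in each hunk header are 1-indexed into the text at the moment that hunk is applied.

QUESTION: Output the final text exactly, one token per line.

Hunk 1: at line 1 remove [kdjij] add [trr] -> 10 lines: ajo trr zldmf pbktt tlej kne tmrh mop mks iwkm
Hunk 2: at line 1 remove [zldmf,pbktt] add [apkn,aeup] -> 10 lines: ajo trr apkn aeup tlej kne tmrh mop mks iwkm
Hunk 3: at line 4 remove [tlej,kne] add [xroz,dqd,ziohk] -> 11 lines: ajo trr apkn aeup xroz dqd ziohk tmrh mop mks iwkm

Answer: ajo
trr
apkn
aeup
xroz
dqd
ziohk
tmrh
mop
mks
iwkm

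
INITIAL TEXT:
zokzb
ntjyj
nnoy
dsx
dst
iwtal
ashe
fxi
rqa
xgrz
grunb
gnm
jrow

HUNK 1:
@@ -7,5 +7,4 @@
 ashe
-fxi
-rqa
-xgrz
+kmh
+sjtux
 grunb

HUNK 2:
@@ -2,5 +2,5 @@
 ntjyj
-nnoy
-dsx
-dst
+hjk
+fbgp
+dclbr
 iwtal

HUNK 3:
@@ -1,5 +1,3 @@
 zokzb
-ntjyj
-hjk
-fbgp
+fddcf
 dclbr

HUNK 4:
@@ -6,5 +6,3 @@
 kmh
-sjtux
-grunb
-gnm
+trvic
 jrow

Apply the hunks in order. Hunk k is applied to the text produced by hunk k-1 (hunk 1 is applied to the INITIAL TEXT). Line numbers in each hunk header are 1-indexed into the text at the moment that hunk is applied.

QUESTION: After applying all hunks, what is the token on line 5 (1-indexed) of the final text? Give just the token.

Hunk 1: at line 7 remove [fxi,rqa,xgrz] add [kmh,sjtux] -> 12 lines: zokzb ntjyj nnoy dsx dst iwtal ashe kmh sjtux grunb gnm jrow
Hunk 2: at line 2 remove [nnoy,dsx,dst] add [hjk,fbgp,dclbr] -> 12 lines: zokzb ntjyj hjk fbgp dclbr iwtal ashe kmh sjtux grunb gnm jrow
Hunk 3: at line 1 remove [ntjyj,hjk,fbgp] add [fddcf] -> 10 lines: zokzb fddcf dclbr iwtal ashe kmh sjtux grunb gnm jrow
Hunk 4: at line 6 remove [sjtux,grunb,gnm] add [trvic] -> 8 lines: zokzb fddcf dclbr iwtal ashe kmh trvic jrow
Final line 5: ashe

Answer: ashe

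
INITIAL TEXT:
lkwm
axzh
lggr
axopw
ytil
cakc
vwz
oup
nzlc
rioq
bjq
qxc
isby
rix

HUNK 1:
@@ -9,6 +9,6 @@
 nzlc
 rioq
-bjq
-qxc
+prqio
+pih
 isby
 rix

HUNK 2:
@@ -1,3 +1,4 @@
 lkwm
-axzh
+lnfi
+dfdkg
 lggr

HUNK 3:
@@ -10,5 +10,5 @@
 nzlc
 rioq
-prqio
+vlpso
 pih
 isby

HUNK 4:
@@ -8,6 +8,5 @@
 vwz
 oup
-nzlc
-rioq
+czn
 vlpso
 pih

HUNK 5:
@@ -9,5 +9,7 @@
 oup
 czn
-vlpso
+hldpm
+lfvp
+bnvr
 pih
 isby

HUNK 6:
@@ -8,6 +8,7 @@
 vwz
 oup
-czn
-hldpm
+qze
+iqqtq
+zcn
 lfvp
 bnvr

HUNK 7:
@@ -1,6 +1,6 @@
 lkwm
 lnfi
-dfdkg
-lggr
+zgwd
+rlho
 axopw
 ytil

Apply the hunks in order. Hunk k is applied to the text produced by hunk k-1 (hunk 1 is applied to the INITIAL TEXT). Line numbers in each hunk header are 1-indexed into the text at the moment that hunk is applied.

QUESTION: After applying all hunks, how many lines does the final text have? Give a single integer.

Answer: 17

Derivation:
Hunk 1: at line 9 remove [bjq,qxc] add [prqio,pih] -> 14 lines: lkwm axzh lggr axopw ytil cakc vwz oup nzlc rioq prqio pih isby rix
Hunk 2: at line 1 remove [axzh] add [lnfi,dfdkg] -> 15 lines: lkwm lnfi dfdkg lggr axopw ytil cakc vwz oup nzlc rioq prqio pih isby rix
Hunk 3: at line 10 remove [prqio] add [vlpso] -> 15 lines: lkwm lnfi dfdkg lggr axopw ytil cakc vwz oup nzlc rioq vlpso pih isby rix
Hunk 4: at line 8 remove [nzlc,rioq] add [czn] -> 14 lines: lkwm lnfi dfdkg lggr axopw ytil cakc vwz oup czn vlpso pih isby rix
Hunk 5: at line 9 remove [vlpso] add [hldpm,lfvp,bnvr] -> 16 lines: lkwm lnfi dfdkg lggr axopw ytil cakc vwz oup czn hldpm lfvp bnvr pih isby rix
Hunk 6: at line 8 remove [czn,hldpm] add [qze,iqqtq,zcn] -> 17 lines: lkwm lnfi dfdkg lggr axopw ytil cakc vwz oup qze iqqtq zcn lfvp bnvr pih isby rix
Hunk 7: at line 1 remove [dfdkg,lggr] add [zgwd,rlho] -> 17 lines: lkwm lnfi zgwd rlho axopw ytil cakc vwz oup qze iqqtq zcn lfvp bnvr pih isby rix
Final line count: 17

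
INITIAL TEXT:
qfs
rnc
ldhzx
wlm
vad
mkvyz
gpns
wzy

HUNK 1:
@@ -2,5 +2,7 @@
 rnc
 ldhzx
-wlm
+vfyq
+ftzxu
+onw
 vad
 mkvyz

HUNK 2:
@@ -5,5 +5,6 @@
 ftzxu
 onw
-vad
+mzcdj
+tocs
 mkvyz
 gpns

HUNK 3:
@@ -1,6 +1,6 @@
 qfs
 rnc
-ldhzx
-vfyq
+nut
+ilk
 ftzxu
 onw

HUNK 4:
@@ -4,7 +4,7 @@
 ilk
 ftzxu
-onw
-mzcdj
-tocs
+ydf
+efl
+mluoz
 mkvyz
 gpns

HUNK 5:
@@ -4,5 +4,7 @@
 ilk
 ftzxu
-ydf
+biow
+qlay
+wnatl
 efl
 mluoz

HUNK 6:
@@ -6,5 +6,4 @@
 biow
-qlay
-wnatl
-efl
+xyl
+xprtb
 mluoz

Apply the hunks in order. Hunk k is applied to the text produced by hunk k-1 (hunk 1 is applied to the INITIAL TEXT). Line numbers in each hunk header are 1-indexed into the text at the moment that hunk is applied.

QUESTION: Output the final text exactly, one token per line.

Hunk 1: at line 2 remove [wlm] add [vfyq,ftzxu,onw] -> 10 lines: qfs rnc ldhzx vfyq ftzxu onw vad mkvyz gpns wzy
Hunk 2: at line 5 remove [vad] add [mzcdj,tocs] -> 11 lines: qfs rnc ldhzx vfyq ftzxu onw mzcdj tocs mkvyz gpns wzy
Hunk 3: at line 1 remove [ldhzx,vfyq] add [nut,ilk] -> 11 lines: qfs rnc nut ilk ftzxu onw mzcdj tocs mkvyz gpns wzy
Hunk 4: at line 4 remove [onw,mzcdj,tocs] add [ydf,efl,mluoz] -> 11 lines: qfs rnc nut ilk ftzxu ydf efl mluoz mkvyz gpns wzy
Hunk 5: at line 4 remove [ydf] add [biow,qlay,wnatl] -> 13 lines: qfs rnc nut ilk ftzxu biow qlay wnatl efl mluoz mkvyz gpns wzy
Hunk 6: at line 6 remove [qlay,wnatl,efl] add [xyl,xprtb] -> 12 lines: qfs rnc nut ilk ftzxu biow xyl xprtb mluoz mkvyz gpns wzy

Answer: qfs
rnc
nut
ilk
ftzxu
biow
xyl
xprtb
mluoz
mkvyz
gpns
wzy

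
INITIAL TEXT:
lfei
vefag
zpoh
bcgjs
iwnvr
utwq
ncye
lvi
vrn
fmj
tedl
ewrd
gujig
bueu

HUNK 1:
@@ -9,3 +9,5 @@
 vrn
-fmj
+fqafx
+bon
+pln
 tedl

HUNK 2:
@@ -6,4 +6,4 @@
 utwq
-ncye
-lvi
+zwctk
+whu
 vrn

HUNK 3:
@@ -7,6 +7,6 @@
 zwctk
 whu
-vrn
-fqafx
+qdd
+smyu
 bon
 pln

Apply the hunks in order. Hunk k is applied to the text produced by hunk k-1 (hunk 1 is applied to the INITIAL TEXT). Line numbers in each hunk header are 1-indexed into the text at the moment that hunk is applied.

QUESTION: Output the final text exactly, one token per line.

Answer: lfei
vefag
zpoh
bcgjs
iwnvr
utwq
zwctk
whu
qdd
smyu
bon
pln
tedl
ewrd
gujig
bueu

Derivation:
Hunk 1: at line 9 remove [fmj] add [fqafx,bon,pln] -> 16 lines: lfei vefag zpoh bcgjs iwnvr utwq ncye lvi vrn fqafx bon pln tedl ewrd gujig bueu
Hunk 2: at line 6 remove [ncye,lvi] add [zwctk,whu] -> 16 lines: lfei vefag zpoh bcgjs iwnvr utwq zwctk whu vrn fqafx bon pln tedl ewrd gujig bueu
Hunk 3: at line 7 remove [vrn,fqafx] add [qdd,smyu] -> 16 lines: lfei vefag zpoh bcgjs iwnvr utwq zwctk whu qdd smyu bon pln tedl ewrd gujig bueu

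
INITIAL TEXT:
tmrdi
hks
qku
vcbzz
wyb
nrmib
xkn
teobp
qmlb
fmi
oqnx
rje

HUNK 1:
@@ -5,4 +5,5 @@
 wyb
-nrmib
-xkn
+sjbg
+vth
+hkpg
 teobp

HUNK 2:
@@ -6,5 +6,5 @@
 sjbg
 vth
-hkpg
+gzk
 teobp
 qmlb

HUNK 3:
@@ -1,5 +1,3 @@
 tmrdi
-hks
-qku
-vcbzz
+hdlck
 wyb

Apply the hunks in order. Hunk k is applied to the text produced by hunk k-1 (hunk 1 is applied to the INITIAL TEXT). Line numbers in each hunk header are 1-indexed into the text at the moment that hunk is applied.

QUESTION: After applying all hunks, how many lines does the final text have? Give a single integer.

Hunk 1: at line 5 remove [nrmib,xkn] add [sjbg,vth,hkpg] -> 13 lines: tmrdi hks qku vcbzz wyb sjbg vth hkpg teobp qmlb fmi oqnx rje
Hunk 2: at line 6 remove [hkpg] add [gzk] -> 13 lines: tmrdi hks qku vcbzz wyb sjbg vth gzk teobp qmlb fmi oqnx rje
Hunk 3: at line 1 remove [hks,qku,vcbzz] add [hdlck] -> 11 lines: tmrdi hdlck wyb sjbg vth gzk teobp qmlb fmi oqnx rje
Final line count: 11

Answer: 11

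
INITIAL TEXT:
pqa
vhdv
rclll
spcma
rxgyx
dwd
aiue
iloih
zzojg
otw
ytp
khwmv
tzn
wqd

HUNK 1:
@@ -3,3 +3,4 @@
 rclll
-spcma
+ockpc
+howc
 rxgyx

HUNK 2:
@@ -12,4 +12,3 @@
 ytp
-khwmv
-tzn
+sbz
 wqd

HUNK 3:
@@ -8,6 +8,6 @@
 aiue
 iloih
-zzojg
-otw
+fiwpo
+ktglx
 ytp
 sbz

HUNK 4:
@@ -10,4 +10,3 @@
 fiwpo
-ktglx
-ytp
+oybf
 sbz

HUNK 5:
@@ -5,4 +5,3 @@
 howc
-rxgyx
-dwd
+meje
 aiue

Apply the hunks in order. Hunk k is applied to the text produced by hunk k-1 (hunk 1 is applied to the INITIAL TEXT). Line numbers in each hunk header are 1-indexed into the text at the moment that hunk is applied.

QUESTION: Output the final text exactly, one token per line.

Answer: pqa
vhdv
rclll
ockpc
howc
meje
aiue
iloih
fiwpo
oybf
sbz
wqd

Derivation:
Hunk 1: at line 3 remove [spcma] add [ockpc,howc] -> 15 lines: pqa vhdv rclll ockpc howc rxgyx dwd aiue iloih zzojg otw ytp khwmv tzn wqd
Hunk 2: at line 12 remove [khwmv,tzn] add [sbz] -> 14 lines: pqa vhdv rclll ockpc howc rxgyx dwd aiue iloih zzojg otw ytp sbz wqd
Hunk 3: at line 8 remove [zzojg,otw] add [fiwpo,ktglx] -> 14 lines: pqa vhdv rclll ockpc howc rxgyx dwd aiue iloih fiwpo ktglx ytp sbz wqd
Hunk 4: at line 10 remove [ktglx,ytp] add [oybf] -> 13 lines: pqa vhdv rclll ockpc howc rxgyx dwd aiue iloih fiwpo oybf sbz wqd
Hunk 5: at line 5 remove [rxgyx,dwd] add [meje] -> 12 lines: pqa vhdv rclll ockpc howc meje aiue iloih fiwpo oybf sbz wqd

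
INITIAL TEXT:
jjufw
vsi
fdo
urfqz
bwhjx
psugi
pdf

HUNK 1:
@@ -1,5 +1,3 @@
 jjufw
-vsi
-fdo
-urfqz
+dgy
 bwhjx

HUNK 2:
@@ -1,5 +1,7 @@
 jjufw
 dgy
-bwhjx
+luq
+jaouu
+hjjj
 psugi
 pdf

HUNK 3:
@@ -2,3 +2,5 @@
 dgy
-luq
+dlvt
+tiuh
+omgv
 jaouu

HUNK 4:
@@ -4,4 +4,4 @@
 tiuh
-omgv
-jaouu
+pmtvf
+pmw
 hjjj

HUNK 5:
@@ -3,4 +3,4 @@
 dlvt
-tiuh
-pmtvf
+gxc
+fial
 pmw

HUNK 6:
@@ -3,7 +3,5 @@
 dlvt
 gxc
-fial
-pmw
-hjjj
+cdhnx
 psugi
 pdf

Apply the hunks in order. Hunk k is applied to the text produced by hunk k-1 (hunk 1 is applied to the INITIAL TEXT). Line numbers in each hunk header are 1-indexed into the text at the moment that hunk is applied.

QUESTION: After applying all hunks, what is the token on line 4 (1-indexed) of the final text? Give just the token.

Answer: gxc

Derivation:
Hunk 1: at line 1 remove [vsi,fdo,urfqz] add [dgy] -> 5 lines: jjufw dgy bwhjx psugi pdf
Hunk 2: at line 1 remove [bwhjx] add [luq,jaouu,hjjj] -> 7 lines: jjufw dgy luq jaouu hjjj psugi pdf
Hunk 3: at line 2 remove [luq] add [dlvt,tiuh,omgv] -> 9 lines: jjufw dgy dlvt tiuh omgv jaouu hjjj psugi pdf
Hunk 4: at line 4 remove [omgv,jaouu] add [pmtvf,pmw] -> 9 lines: jjufw dgy dlvt tiuh pmtvf pmw hjjj psugi pdf
Hunk 5: at line 3 remove [tiuh,pmtvf] add [gxc,fial] -> 9 lines: jjufw dgy dlvt gxc fial pmw hjjj psugi pdf
Hunk 6: at line 3 remove [fial,pmw,hjjj] add [cdhnx] -> 7 lines: jjufw dgy dlvt gxc cdhnx psugi pdf
Final line 4: gxc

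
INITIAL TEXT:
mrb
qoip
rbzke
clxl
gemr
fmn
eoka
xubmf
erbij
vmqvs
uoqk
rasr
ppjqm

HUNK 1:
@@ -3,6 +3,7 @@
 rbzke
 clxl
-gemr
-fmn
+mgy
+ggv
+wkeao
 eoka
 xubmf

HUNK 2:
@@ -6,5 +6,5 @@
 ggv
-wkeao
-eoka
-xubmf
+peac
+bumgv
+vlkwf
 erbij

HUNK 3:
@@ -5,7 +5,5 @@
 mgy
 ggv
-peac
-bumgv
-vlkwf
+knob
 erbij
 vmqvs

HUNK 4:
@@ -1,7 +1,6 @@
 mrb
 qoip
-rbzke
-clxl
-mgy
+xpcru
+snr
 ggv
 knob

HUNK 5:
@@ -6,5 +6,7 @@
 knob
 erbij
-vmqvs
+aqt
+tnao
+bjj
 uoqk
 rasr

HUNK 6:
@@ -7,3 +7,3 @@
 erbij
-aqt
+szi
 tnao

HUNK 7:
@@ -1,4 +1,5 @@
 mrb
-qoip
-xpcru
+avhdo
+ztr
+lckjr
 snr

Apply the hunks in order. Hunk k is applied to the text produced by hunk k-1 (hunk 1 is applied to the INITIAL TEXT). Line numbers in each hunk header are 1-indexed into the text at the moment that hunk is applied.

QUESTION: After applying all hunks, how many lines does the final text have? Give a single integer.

Hunk 1: at line 3 remove [gemr,fmn] add [mgy,ggv,wkeao] -> 14 lines: mrb qoip rbzke clxl mgy ggv wkeao eoka xubmf erbij vmqvs uoqk rasr ppjqm
Hunk 2: at line 6 remove [wkeao,eoka,xubmf] add [peac,bumgv,vlkwf] -> 14 lines: mrb qoip rbzke clxl mgy ggv peac bumgv vlkwf erbij vmqvs uoqk rasr ppjqm
Hunk 3: at line 5 remove [peac,bumgv,vlkwf] add [knob] -> 12 lines: mrb qoip rbzke clxl mgy ggv knob erbij vmqvs uoqk rasr ppjqm
Hunk 4: at line 1 remove [rbzke,clxl,mgy] add [xpcru,snr] -> 11 lines: mrb qoip xpcru snr ggv knob erbij vmqvs uoqk rasr ppjqm
Hunk 5: at line 6 remove [vmqvs] add [aqt,tnao,bjj] -> 13 lines: mrb qoip xpcru snr ggv knob erbij aqt tnao bjj uoqk rasr ppjqm
Hunk 6: at line 7 remove [aqt] add [szi] -> 13 lines: mrb qoip xpcru snr ggv knob erbij szi tnao bjj uoqk rasr ppjqm
Hunk 7: at line 1 remove [qoip,xpcru] add [avhdo,ztr,lckjr] -> 14 lines: mrb avhdo ztr lckjr snr ggv knob erbij szi tnao bjj uoqk rasr ppjqm
Final line count: 14

Answer: 14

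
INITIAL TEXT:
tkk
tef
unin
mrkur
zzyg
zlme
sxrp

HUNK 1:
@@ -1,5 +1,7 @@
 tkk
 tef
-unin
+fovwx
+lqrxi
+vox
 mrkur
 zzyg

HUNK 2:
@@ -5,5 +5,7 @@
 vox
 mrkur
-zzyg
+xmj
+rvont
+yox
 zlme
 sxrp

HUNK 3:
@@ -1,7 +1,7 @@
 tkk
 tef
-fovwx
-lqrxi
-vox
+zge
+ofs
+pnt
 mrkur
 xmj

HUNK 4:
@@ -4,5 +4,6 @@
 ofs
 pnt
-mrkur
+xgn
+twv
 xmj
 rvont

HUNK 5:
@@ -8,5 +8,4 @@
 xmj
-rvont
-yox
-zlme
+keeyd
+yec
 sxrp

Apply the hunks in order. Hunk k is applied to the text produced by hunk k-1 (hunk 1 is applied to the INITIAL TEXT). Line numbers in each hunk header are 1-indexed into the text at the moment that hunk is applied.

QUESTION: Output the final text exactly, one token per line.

Hunk 1: at line 1 remove [unin] add [fovwx,lqrxi,vox] -> 9 lines: tkk tef fovwx lqrxi vox mrkur zzyg zlme sxrp
Hunk 2: at line 5 remove [zzyg] add [xmj,rvont,yox] -> 11 lines: tkk tef fovwx lqrxi vox mrkur xmj rvont yox zlme sxrp
Hunk 3: at line 1 remove [fovwx,lqrxi,vox] add [zge,ofs,pnt] -> 11 lines: tkk tef zge ofs pnt mrkur xmj rvont yox zlme sxrp
Hunk 4: at line 4 remove [mrkur] add [xgn,twv] -> 12 lines: tkk tef zge ofs pnt xgn twv xmj rvont yox zlme sxrp
Hunk 5: at line 8 remove [rvont,yox,zlme] add [keeyd,yec] -> 11 lines: tkk tef zge ofs pnt xgn twv xmj keeyd yec sxrp

Answer: tkk
tef
zge
ofs
pnt
xgn
twv
xmj
keeyd
yec
sxrp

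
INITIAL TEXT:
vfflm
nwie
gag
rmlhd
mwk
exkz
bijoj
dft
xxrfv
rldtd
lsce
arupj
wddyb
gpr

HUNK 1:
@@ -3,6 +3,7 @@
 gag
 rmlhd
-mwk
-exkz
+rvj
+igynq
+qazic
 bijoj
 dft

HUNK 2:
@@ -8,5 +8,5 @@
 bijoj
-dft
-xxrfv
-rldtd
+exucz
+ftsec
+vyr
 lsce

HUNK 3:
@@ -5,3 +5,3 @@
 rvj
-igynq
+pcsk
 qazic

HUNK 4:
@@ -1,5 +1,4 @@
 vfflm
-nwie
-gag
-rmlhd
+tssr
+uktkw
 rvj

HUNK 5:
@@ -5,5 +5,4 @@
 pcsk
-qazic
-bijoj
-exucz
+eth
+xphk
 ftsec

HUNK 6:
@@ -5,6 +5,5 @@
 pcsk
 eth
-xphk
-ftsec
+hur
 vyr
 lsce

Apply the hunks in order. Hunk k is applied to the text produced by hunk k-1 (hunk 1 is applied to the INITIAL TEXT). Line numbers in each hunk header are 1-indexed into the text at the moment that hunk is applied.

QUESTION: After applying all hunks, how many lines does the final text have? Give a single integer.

Answer: 12

Derivation:
Hunk 1: at line 3 remove [mwk,exkz] add [rvj,igynq,qazic] -> 15 lines: vfflm nwie gag rmlhd rvj igynq qazic bijoj dft xxrfv rldtd lsce arupj wddyb gpr
Hunk 2: at line 8 remove [dft,xxrfv,rldtd] add [exucz,ftsec,vyr] -> 15 lines: vfflm nwie gag rmlhd rvj igynq qazic bijoj exucz ftsec vyr lsce arupj wddyb gpr
Hunk 3: at line 5 remove [igynq] add [pcsk] -> 15 lines: vfflm nwie gag rmlhd rvj pcsk qazic bijoj exucz ftsec vyr lsce arupj wddyb gpr
Hunk 4: at line 1 remove [nwie,gag,rmlhd] add [tssr,uktkw] -> 14 lines: vfflm tssr uktkw rvj pcsk qazic bijoj exucz ftsec vyr lsce arupj wddyb gpr
Hunk 5: at line 5 remove [qazic,bijoj,exucz] add [eth,xphk] -> 13 lines: vfflm tssr uktkw rvj pcsk eth xphk ftsec vyr lsce arupj wddyb gpr
Hunk 6: at line 5 remove [xphk,ftsec] add [hur] -> 12 lines: vfflm tssr uktkw rvj pcsk eth hur vyr lsce arupj wddyb gpr
Final line count: 12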